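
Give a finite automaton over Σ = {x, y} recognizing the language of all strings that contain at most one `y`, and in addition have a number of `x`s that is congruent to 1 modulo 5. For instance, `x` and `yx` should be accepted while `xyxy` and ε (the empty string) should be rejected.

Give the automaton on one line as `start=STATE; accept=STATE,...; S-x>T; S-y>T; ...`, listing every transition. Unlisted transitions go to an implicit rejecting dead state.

Handle the two conditions separately and then intersect. One (3 states) tracks the count of `y`s, saturating at 2; the other (5 states) tracks the count of `x`s modulo 5. Each combined state is a pair, one component from each; accept when both components accept. Minimizing collapses redundant product states.
11 states suffice.
          x    y  
>  s0     s1   s2 
 * s1     s3   s4 
   s2     s4   s5 
   s3     s6   s7 
 * s4     s7   s5 
   s5     s5   s5 
   s6     s8   s9 
   s7     s9   s5 
   s8     s0  s10 
   s9    s10   s5 
   s10    s2   s5 
(> = start, * = accepting)

start=s0; accept=s1,s4; s0-x>s1; s0-y>s2; s1-x>s3; s1-y>s4; s2-x>s4; s2-y>s5; s3-x>s6; s3-y>s7; s4-x>s7; s4-y>s5; s5-x>s5; s5-y>s5; s6-x>s8; s6-y>s9; s7-x>s9; s7-y>s5; s8-x>s0; s8-y>s10; s9-x>s10; s9-y>s5; s10-x>s2; s10-y>s5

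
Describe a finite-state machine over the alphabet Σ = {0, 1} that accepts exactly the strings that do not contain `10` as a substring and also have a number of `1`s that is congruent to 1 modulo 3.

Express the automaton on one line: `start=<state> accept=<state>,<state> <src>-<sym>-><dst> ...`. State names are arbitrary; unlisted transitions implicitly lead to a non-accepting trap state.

start=A accept=B A-0->A A-1->B B-0->C B-1->D C-0->C C-1->C D-0->C D-1->E E-0->C E-1->B

Run two small machines in parallel and take their product. The first has 3 states tracking partial matches of the forbidden pattern `10`; the second has 3 states tracking the count of `1`s modulo 3. A product state is a pair (one from each), accepting exactly when both do. Equivalent product states are then merged.
       0  1 
>  A   A  B 
 * B   C  D 
   C   C  C 
   D   C  E 
   E   C  B 
(> = start, * = accepting)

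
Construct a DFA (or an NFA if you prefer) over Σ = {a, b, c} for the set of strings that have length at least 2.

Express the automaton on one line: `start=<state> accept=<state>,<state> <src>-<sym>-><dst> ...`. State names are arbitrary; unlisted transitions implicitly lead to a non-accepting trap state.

We only need to distinguish lengths 0, 1, …, 2, and '>2'. Chain S0 → S1 → S2 → S3 on every symbol, with S3 looping. Accepting states: {S2, S3}.
A 4-state machine:
        a   b   c  
>  S0   S1  S1  S1 
   S1   S2  S2  S2 
 * S2   S3  S3  S3 
 * S3   S3  S3  S3 
(> = start, * = accepting)

start=S0 accept=S2,S3 S0-a->S1 S0-b->S1 S0-c->S1 S1-a->S2 S1-b->S2 S1-c->S2 S2-a->S3 S2-b->S3 S2-c->S3 S3-a->S3 S3-b->S3 S3-c->S3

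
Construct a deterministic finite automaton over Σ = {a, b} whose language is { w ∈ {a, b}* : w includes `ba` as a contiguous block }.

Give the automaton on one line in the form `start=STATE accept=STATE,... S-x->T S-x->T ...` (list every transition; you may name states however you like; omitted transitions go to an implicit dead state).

States q0..q1 record the length of the longest prefix of `ba` that matches the current input suffix. Reaching q2 means `ba` has been seen, and we stay there forever. Accept from q2.
3 states suffice.
        a   b  
>  q0   q0  q1 
   q1   q2  q1 
 * q2   q2  q2 
(> = start, * = accepting)

start=q0 accept=q2 q0-a->q0 q0-b->q1 q1-a->q2 q1-b->q1 q2-a->q2 q2-b->q2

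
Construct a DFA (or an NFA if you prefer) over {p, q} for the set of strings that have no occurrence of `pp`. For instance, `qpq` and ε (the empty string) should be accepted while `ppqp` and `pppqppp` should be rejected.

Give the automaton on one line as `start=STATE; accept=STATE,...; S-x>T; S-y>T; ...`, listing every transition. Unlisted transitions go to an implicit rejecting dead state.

This is the complement of 'contains `pp`'. Use the same substring-matching states — A through C holding how much of `pp` has just been matched — but flip the accepting set: everything except the trap C accepts.
3 states suffice.
       p  q 
>* A   B  A 
 * B   C  A 
   C   C  C 
(> = start, * = accepting)

start=A; accept=A,B; A-p>B; A-q>A; B-p>C; B-q>A; C-p>C; C-q>C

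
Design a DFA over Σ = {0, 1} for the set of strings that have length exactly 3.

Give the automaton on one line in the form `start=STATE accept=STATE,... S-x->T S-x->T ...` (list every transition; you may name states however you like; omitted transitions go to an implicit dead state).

Count input length up to 4: every symbol moves from q0 toward q4, which means 'more than 3' and absorbs. Accept from {q3}.
With 5 states:
        0   1  
>  q0   q1  q1 
   q1   q2  q2 
   q2   q3  q3 
 * q3   q4  q4 
   q4   q4  q4 
(> = start, * = accepting)

start=q0 accept=q3 q0-0->q1 q0-1->q1 q1-0->q2 q1-1->q2 q2-0->q3 q2-1->q3 q3-0->q4 q3-1->q4 q4-0->q4 q4-1->q4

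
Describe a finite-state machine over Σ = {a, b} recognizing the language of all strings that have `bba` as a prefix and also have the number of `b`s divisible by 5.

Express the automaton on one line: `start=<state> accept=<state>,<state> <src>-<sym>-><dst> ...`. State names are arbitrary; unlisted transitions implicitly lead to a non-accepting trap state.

start=s0 accept=s7 s0-a->s1 s0-b->s2 s1-a->s1 s1-b->s1 s2-a->s1 s2-b->s3 s3-a->s4 s3-b->s1 s4-a->s4 s4-b->s5 s5-a->s5 s5-b->s6 s6-a->s6 s6-b->s7 s7-a->s7 s7-b->s8 s8-a->s8 s8-b->s4

Build one automaton per condition and run them in lockstep. The first has 5 states tracking whether the input so far still matches the prefix `bba`; the second has 5 states tracking the count of `b`s modulo 5. A product state is a pair (one from each), accepting exactly when both do. Minimizing collapses redundant product states.
        a   b  
>  s0   s1  s2 
   s1   s1  s1 
   s2   s1  s3 
   s3   s4  s1 
   s4   s4  s5 
   s5   s5  s6 
   s6   s6  s7 
 * s7   s7  s8 
   s8   s8  s4 
(> = start, * = accepting)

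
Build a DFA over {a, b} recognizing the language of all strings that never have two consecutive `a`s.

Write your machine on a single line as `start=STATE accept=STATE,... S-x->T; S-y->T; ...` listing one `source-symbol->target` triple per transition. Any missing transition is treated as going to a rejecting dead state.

Track partial matches of the forbidden pattern `aa`. State q2 is a dead state reached once `aa` has occurred; every other state accepts. q0 means no part of `aa` is currently matched.
A 3-state machine:
        a   b  
>* q0   q1  q0 
 * q1   q2  q0 
   q2   q2  q2 
(> = start, * = accepting)

start=q0; accept=q0,q1; q0-a->q1; q0-b->q0; q1-a->q2; q1-b->q0; q2-a->q2; q2-b->q2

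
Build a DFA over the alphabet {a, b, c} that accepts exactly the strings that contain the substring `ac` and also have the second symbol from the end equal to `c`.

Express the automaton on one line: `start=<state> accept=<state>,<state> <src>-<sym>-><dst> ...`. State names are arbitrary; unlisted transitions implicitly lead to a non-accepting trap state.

start=S0 accept=S13,S14,S15 S0-a->S1 S0-b->S2 S0-c->S3 S1-a->S4 S1-b->S5 S1-c->S6 S2-a->S7 S2-b->S8 S2-c->S9 S3-a->S10 S3-b->S11 S3-c->S12 S4-a->S4 S4-b->S5 S4-c->S6 S5-a->S7 S5-b->S8 S5-c->S9 S6-a->S13 S6-b->S14 S6-c->S15 S7-a->S4 S7-b->S5 S7-c->S6 S8-a->S7 S8-b->S8 S8-c->S9 S9-a->S10 S9-b->S11 S9-c->S12 S10-a->S4 S10-b->S5 S10-c->S6 S11-a->S7 S11-b->S8 S11-c->S9 S12-a->S10 S12-b->S11 S12-c->S12 S13-a->S16 S13-b->S17 S13-c->S6 S14-a->S18 S14-b->S19 S14-c->S20 S15-a->S13 S15-b->S14 S15-c->S15 S16-a->S16 S16-b->S17 S16-c->S6 S17-a->S18 S17-b->S19 S17-c->S20 S18-a->S16 S18-b->S17 S18-c->S6 S19-a->S18 S19-b->S19 S19-c->S20 S20-a->S13 S20-b->S14 S20-c->S15

Build one automaton per condition and run them in lockstep. The first has 3 states tracking whether and how much of `ac` has been seen; the second has 13 states tracking the last 2 symbols read. A product state is a pair (one from each), accepting exactly when both do.
21 states suffice.
          a    b    c  
>  S0     S1   S2   S3 
   S1     S4   S5   S6 
   S2     S7   S8   S9 
   S3    S10  S11  S12 
   S4     S4   S5   S6 
   S5     S7   S8   S9 
   S6    S13  S14  S15 
   S7     S4   S5   S6 
   S8     S7   S8   S9 
   S9    S10  S11  S12 
   S10    S4   S5   S6 
   S11    S7   S8   S9 
   S12   S10  S11  S12 
 * S13   S16  S17   S6 
 * S14   S18  S19  S20 
 * S15   S13  S14  S15 
   S16   S16  S17   S6 
   S17   S18  S19  S20 
   S18   S16  S17   S6 
   S19   S18  S19  S20 
   S20   S13  S14  S15 
(> = start, * = accepting)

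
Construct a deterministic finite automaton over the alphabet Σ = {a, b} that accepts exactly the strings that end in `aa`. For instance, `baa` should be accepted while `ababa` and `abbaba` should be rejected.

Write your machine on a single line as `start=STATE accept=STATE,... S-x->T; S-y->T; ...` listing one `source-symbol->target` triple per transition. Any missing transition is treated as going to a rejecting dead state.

start=s0; accept=s2; s0-a->s1; s0-b->s0; s1-a->s2; s1-b->s0; s2-a->s2; s2-b->s0

Remember how much of `aa` the current input suffix matches. State s0 means no match yet; s1 means the last symbol is `a`; s2 means the last 2 symbols are `aa`. Only s2 accepts. On a mismatch, fall back to the longest proper suffix that is still a prefix of `aa`.
With 3 states:
        a   b  
>  s0   s1  s0 
   s1   s2  s0 
 * s2   s2  s0 
(> = start, * = accepting)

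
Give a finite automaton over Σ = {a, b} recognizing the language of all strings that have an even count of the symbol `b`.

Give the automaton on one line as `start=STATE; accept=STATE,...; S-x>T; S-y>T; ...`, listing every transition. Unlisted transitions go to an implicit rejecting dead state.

Keep the running count of `b`s modulo 2: each `b` advances along the cycle S0 → S1 → S0 while other symbols loop. Accept at S0.
With 2 states:
        a   b  
>* S0   S0  S1 
   S1   S1  S0 
(> = start, * = accepting)

start=S0; accept=S0; S0-a>S0; S0-b>S1; S1-a>S1; S1-b>S0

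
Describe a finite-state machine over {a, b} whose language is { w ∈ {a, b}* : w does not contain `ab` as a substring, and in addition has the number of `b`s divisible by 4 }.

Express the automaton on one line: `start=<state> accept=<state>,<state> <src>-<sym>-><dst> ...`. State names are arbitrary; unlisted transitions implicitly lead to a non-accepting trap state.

start=q0 accept=q0,q1 q0-a->q1 q0-b->q2 q1-a->q1 q1-b->q3 q2-a->q3 q2-b->q4 q3-a->q3 q3-b->q3 q4-a->q3 q4-b->q5 q5-a->q3 q5-b->q0

Handle the two conditions separately and then intersect. The first has 3 states tracking partial matches of the forbidden pattern `ab`; the second has 4 states tracking the count of `b`s modulo 4. A product state is a pair (one from each), accepting exactly when both do. Equivalent product states are then merged.
With 6 states:
        a   b  
>* q0   q1  q2 
 * q1   q1  q3 
   q2   q3  q4 
   q3   q3  q3 
   q4   q3  q5 
   q5   q3  q0 
(> = start, * = accepting)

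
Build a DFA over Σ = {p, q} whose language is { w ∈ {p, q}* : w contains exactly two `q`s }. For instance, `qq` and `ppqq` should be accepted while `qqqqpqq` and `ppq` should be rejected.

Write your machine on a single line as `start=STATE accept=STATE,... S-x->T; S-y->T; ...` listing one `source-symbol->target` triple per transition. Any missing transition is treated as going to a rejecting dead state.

Only the number of `q`s matters, and only up to 3. Make a chain S0 → S1 → S2 → S3 advanced by each `q` (with S3 absorbing); every other symbol self-loops. The accepting set is {S2}.
With 4 states:
        p   q  
>  S0   S0  S1 
   S1   S1  S2 
 * S2   S2  S3 
   S3   S3  S3 
(> = start, * = accepting)

start=S0; accept=S2; S0-p->S0; S0-q->S1; S1-p->S1; S1-q->S2; S2-p->S2; S2-q->S3; S3-p->S3; S3-q->S3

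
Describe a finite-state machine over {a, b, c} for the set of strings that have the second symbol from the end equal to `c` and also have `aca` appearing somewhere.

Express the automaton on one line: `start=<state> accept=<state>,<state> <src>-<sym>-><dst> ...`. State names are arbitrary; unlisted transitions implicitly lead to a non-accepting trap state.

Handle the two conditions separately and then intersect. The first has 13 states tracking the last 2 symbols read; the second has 4 states tracking whether and how much of `aca` has been seen. A product state is a pair (one from each), accepting exactly when both do. After merging equivalent states the machine shrinks.
With 7 states:
        a   b   c  
>  S0   S1  S0  S0 
   S1   S1  S0  S2 
   S2   S3  S0  S0 
 * S3   S4  S4  S5 
   S4   S4  S4  S5 
   S5   S3  S3  S6 
 * S6   S3  S3  S6 
(> = start, * = accepting)

start=S0 accept=S3,S6 S0-a->S1 S0-b->S0 S0-c->S0 S1-a->S1 S1-b->S0 S1-c->S2 S2-a->S3 S2-b->S0 S2-c->S0 S3-a->S4 S3-b->S4 S3-c->S5 S4-a->S4 S4-b->S4 S4-c->S5 S5-a->S3 S5-b->S3 S5-c->S6 S6-a->S3 S6-b->S3 S6-c->S6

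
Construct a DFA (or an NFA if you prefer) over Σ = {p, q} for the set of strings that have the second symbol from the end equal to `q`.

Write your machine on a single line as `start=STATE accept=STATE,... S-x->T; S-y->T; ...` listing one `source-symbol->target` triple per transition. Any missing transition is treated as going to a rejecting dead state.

Because acceptance depends on a position counted from the end, the machine has to buffer the most recent 2 symbols. Make each state the string of the last up-to-2 symbols read; on input `x` shift the window left and append `x`. Accept when the buffered window has length 2 and begins with `q`.
A 7-state machine:
        p   q  
>  S0   S1  S2 
   S1   S3  S4 
   S2   S5  S6 
   S3   S3  S4 
   S4   S5  S6 
 * S5   S3  S4 
 * S6   S5  S6 
(> = start, * = accepting)

start=S0; accept=S5,S6; S0-p->S1; S0-q->S2; S1-p->S3; S1-q->S4; S2-p->S5; S2-q->S6; S3-p->S3; S3-q->S4; S4-p->S5; S4-q->S6; S5-p->S3; S5-q->S4; S6-p->S5; S6-q->S6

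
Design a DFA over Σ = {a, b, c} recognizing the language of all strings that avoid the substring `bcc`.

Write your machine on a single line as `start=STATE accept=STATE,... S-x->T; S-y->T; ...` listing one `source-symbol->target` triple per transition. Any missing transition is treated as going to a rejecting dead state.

start=S0; accept=S0,S1,S2; S0-a->S0; S0-b->S1; S0-c->S0; S1-a->S0; S1-b->S1; S1-c->S2; S2-a->S0; S2-b->S1; S2-c->S3; S3-a->S3; S3-b->S3; S3-c->S3

This is the complement of 'contains `bcc`'. Use the same substring-matching states — S0 through S3 holding how much of `bcc` has just been matched — but flip the accepting set: everything except the trap S3 accepts.
        a   b   c  
>* S0   S0  S1  S0 
 * S1   S0  S1  S2 
 * S2   S0  S1  S3 
   S3   S3  S3  S3 
(> = start, * = accepting)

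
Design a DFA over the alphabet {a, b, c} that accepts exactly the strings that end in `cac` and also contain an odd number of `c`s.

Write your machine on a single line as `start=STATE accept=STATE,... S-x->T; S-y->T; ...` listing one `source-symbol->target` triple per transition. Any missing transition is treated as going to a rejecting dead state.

start=q0; accept=q7; q0-a->q0; q0-b->q0; q0-c->q1; q1-a->q2; q1-b->q3; q1-c->q4; q2-a->q3; q2-b->q3; q2-c->q5; q3-a->q3; q3-b->q3; q3-c->q4; q4-a->q6; q4-b->q0; q4-c->q1; q5-a->q6; q5-b->q0; q5-c->q1; q6-a->q0; q6-b->q0; q6-c->q7; q7-a->q2; q7-b->q3; q7-c->q4

Handle the two conditions separately and then intersect. The first has 4 states tracking how much of the suffix `cac` has currently been matched; the second has 2 states tracking the count of `c`s modulo 2. A product state is a pair (one from each), accepting exactly when both do.
        a   b   c  
>  q0   q0  q0  q1 
   q1   q2  q3  q4 
   q2   q3  q3  q5 
   q3   q3  q3  q4 
   q4   q6  q0  q1 
   q5   q6  q0  q1 
   q6   q0  q0  q7 
 * q7   q2  q3  q4 
(> = start, * = accepting)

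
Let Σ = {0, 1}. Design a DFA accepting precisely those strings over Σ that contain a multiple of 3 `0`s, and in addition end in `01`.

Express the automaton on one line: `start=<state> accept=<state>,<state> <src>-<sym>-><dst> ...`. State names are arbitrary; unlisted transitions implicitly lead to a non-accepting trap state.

Run two small machines in parallel and take their product. One (3 states) tracks the count of `0`s modulo 3; the other (3 states) tracks how much of the suffix `01` has currently been matched. Each combined state is a pair, one component from each; accept when both components accept. After merging equivalent states the machine shrinks.
With 5 states:
        0   1  
>  s0   s1  s0 
   s1   s2  s1 
   s2   s3  s2 
   s3   s1  s4 
 * s4   s1  s0 
(> = start, * = accepting)

start=s0 accept=s4 s0-0->s1 s0-1->s0 s1-0->s2 s1-1->s1 s2-0->s3 s2-1->s2 s3-0->s1 s3-1->s4 s4-0->s1 s4-1->s0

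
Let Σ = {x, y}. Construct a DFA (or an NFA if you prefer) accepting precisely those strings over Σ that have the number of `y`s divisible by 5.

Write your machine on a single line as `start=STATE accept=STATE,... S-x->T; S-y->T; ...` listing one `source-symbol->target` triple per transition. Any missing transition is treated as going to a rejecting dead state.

start=q0; accept=q0; q0-x->q0; q0-y->q1; q1-x->q1; q1-y->q2; q2-x->q2; q2-y->q3; q3-x->q3; q3-y->q4; q4-x->q4; q4-y->q0

The only thing that matters is how many `y`s have appeared, reduced mod 5. Use one state per residue: q0 for 0, …, q4 for 4. Reading `y` moves to the next residue; anything else stays put. q0 is accepting.
5 states suffice.
        x   y  
>* q0   q0  q1 
   q1   q1  q2 
   q2   q2  q3 
   q3   q3  q4 
   q4   q4  q0 
(> = start, * = accepting)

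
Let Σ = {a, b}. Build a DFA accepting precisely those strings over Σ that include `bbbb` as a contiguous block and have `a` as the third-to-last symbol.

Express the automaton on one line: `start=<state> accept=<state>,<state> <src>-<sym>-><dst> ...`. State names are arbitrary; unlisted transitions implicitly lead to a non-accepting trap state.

Run two small machines in parallel and take their product. The first has 5 states tracking whether and how much of `bbbb` has been seen; the second has 15 states tracking the last 3 symbols read. A product state is a pair (one from each), accepting exactly when both do.
A 23-state machine:
          a    b  
>  q0     q1   q2 
   q1     q3   q4 
   q2     q5   q6 
   q3     q7   q8 
   q4     q9  q10 
   q5    q11  q12 
   q6    q13  q14 
   q7     q7   q8 
   q8     q9  q10 
   q9    q11  q12 
   q10   q13  q14 
   q11    q7   q8 
   q12    q9  q10 
   q13   q11  q12 
   q14   q13  q15 
   q15   q16  q15 
   q16   q17  q18 
   q17   q19  q20 
   q18   q21  q22 
 * q19   q19  q20 
 * q20   q21  q22 
 * q21   q17  q18 
 * q22   q16  q15 
(> = start, * = accepting)

start=q0 accept=q19,q20,q21,q22 q0-a->q1 q0-b->q2 q1-a->q3 q1-b->q4 q2-a->q5 q2-b->q6 q3-a->q7 q3-b->q8 q4-a->q9 q4-b->q10 q5-a->q11 q5-b->q12 q6-a->q13 q6-b->q14 q7-a->q7 q7-b->q8 q8-a->q9 q8-b->q10 q9-a->q11 q9-b->q12 q10-a->q13 q10-b->q14 q11-a->q7 q11-b->q8 q12-a->q9 q12-b->q10 q13-a->q11 q13-b->q12 q14-a->q13 q14-b->q15 q15-a->q16 q15-b->q15 q16-a->q17 q16-b->q18 q17-a->q19 q17-b->q20 q18-a->q21 q18-b->q22 q19-a->q19 q19-b->q20 q20-a->q21 q20-b->q22 q21-a->q17 q21-b->q18 q22-a->q16 q22-b->q15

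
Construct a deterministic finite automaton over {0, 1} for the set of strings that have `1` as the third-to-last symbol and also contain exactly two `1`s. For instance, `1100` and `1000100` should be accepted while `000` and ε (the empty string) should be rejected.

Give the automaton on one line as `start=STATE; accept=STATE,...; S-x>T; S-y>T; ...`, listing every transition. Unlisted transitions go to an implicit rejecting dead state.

start=q0; accept=q5,q6,q10; q0-0>q0; q0-1>q1; q1-0>q2; q1-1>q3; q2-0>q4; q2-1>q5; q3-0>q6; q3-1>q7; q4-0>q4; q4-1>q8; q5-0>q9; q5-1>q7; q6-0>q10; q6-1>q7; q7-0>q7; q7-1>q7; q8-0>q9; q8-1>q7; q9-0>q10; q9-1>q7; q10-0>q7; q10-1>q7

Handle the two conditions separately and then intersect. One (15 states) tracks the last 3 symbols read; the other (4 states) tracks the count of `1`s, saturating at 3. Each combined state is a pair, one component from each; accept when both components accept. Equivalent product states are then merged.
11 states suffice.
          0    1  
>  q0     q0   q1 
   q1     q2   q3 
   q2     q4   q5 
   q3     q6   q7 
   q4     q4   q8 
 * q5     q9   q7 
 * q6    q10   q7 
   q7     q7   q7 
   q8     q9   q7 
   q9    q10   q7 
 * q10    q7   q7 
(> = start, * = accepting)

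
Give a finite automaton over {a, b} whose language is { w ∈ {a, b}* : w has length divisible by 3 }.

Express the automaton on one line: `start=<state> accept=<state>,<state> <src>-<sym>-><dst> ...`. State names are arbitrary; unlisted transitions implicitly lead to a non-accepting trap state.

Count input length modulo 3: every symbol advances one step around the cycle q0 → q1 → q2 → q0. Accept at q0.
        a   b  
>* q0   q1  q1 
   q1   q2  q2 
   q2   q0  q0 
(> = start, * = accepting)

start=q0 accept=q0 q0-a->q1 q0-b->q1 q1-a->q2 q1-b->q2 q2-a->q0 q2-b->q0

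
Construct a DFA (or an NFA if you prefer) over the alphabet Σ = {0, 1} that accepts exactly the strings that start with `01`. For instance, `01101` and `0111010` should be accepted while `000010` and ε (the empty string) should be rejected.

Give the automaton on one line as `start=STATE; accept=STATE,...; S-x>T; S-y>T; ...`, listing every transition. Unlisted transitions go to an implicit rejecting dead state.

start=A; accept=C; A-0>B; A-1>D; B-0>D; B-1>C; C-0>C; C-1>C; D-0>D; D-1>D

Check the first 2 symbols one by one: A through B record how many have matched `01` so far; any wrong symbol goes to the dead state D. After all 2 match we enter the accepting sink C.
       0  1 
>  A   B  D 
   B   D  C 
 * C   C  C 
   D   D  D 
(> = start, * = accepting)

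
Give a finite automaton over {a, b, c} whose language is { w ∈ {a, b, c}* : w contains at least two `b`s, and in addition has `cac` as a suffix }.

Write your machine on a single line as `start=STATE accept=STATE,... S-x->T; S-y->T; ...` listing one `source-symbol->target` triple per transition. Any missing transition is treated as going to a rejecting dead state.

start=q0; accept=q5; q0-a->q0; q0-b->q1; q0-c->q0; q1-a->q1; q1-b->q2; q1-c->q1; q2-a->q2; q2-b->q2; q2-c->q3; q3-a->q4; q3-b->q2; q3-c->q3; q4-a->q2; q4-b->q2; q4-c->q5; q5-a->q4; q5-b->q2; q5-c->q3

Build one automaton per condition and run them in lockstep. The first has 4 states tracking the count of `b`s, saturating at 3; the second has 4 states tracking how much of the suffix `cac` has currently been matched. A product state is a pair (one from each), accepting exactly when both do. After merging equivalent states the machine shrinks.
6 states suffice.
        a   b   c  
>  q0   q0  q1  q0 
   q1   q1  q2  q1 
   q2   q2  q2  q3 
   q3   q4  q2  q3 
   q4   q2  q2  q5 
 * q5   q4  q2  q3 
(> = start, * = accepting)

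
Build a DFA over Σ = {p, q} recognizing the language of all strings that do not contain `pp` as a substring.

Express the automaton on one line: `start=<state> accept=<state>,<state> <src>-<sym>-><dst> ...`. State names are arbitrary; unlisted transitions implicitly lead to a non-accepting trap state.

This is the complement of 'contains `pp`'. Use the same substring-matching states — A through C holding how much of `pp` has just been matched — but flip the accepting set: everything except the trap C accepts.
With 3 states:
       p  q 
>* A   B  A 
 * B   C  A 
   C   C  C 
(> = start, * = accepting)

start=A accept=A,B A-p->B A-q->A B-p->C B-q->A C-p->C C-q->C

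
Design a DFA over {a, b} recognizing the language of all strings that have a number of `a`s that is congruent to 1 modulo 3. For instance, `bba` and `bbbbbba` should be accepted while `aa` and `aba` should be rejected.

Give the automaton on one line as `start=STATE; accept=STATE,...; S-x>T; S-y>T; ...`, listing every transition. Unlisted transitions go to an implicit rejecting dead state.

start=q0; accept=q1; q0-a>q1; q0-b>q0; q1-a>q2; q1-b>q1; q2-a>q0; q2-b>q2

The only thing that matters is how many `a`s have appeared, reduced mod 3. Use one state per residue: q0 for 0, …, q2 for 2. Reading `a` moves to the next residue; anything else stays put. q1 is accepting.
With 3 states:
        a   b  
>  q0   q1  q0 
 * q1   q2  q1 
   q2   q0  q2 
(> = start, * = accepting)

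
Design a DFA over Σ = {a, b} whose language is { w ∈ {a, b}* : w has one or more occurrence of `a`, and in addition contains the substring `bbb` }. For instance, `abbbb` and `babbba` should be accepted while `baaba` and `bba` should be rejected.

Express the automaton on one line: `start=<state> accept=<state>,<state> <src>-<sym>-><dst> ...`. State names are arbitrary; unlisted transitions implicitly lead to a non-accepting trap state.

start=s0 accept=s10,s11 s0-a->s1 s0-b->s2 s1-a->s3 s1-b->s4 s2-a->s1 s2-b->s5 s3-a->s3 s3-b->s6 s4-a->s3 s4-b->s7 s5-a->s1 s5-b->s8 s6-a->s3 s6-b->s9 s7-a->s3 s7-b->s10 s8-a->s10 s8-b->s8 s9-a->s3 s9-b->s11 s10-a->s11 s10-b->s10 s11-a->s11 s11-b->s11

Run two small machines in parallel and take their product. The first has 3 states tracking the count of `a`s, saturating at 2; the second has 4 states tracking whether and how much of `bbb` has been seen. A product state is a pair (one from each), accepting exactly when both do.
With 12 states:
          a    b  
>  s0     s1   s2 
   s1     s3   s4 
   s2     s1   s5 
   s3     s3   s6 
   s4     s3   s7 
   s5     s1   s8 
   s6     s3   s9 
   s7     s3  s10 
   s8    s10   s8 
   s9     s3  s11 
 * s10   s11  s10 
 * s11   s11  s11 
(> = start, * = accepting)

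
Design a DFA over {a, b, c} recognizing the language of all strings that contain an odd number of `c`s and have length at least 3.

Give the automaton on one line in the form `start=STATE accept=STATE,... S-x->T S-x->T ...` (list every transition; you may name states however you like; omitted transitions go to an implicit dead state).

Run two small machines in parallel and take their product. The first has 2 states tracking the count of `c`s modulo 2; the second has 5 states tracking the input length, saturating at 4. A product state is a pair (one from each), accepting exactly when both do. Equivalent product states are then merged.
        a   b   c  
>  S0   S1  S1  S2 
   S1   S3  S3  S4 
   S2   S4  S4  S3 
   S3   S3  S3  S5 
   S4   S5  S5  S3 
 * S5   S5  S5  S3 
(> = start, * = accepting)

start=S0 accept=S5 S0-a->S1 S0-b->S1 S0-c->S2 S1-a->S3 S1-b->S3 S1-c->S4 S2-a->S4 S2-b->S4 S2-c->S3 S3-a->S3 S3-b->S3 S3-c->S5 S4-a->S5 S4-b->S5 S4-c->S3 S5-a->S5 S5-b->S5 S5-c->S3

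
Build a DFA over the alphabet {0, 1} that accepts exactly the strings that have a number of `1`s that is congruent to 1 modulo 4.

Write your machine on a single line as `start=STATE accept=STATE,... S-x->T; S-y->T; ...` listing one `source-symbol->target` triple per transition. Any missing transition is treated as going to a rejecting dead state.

The only thing that matters is how many `1`s have appeared, reduced mod 4. Use one state per residue: q0 for 0, …, q3 for 3. Reading `1` moves to the next residue; anything else stays put. q1 is accepting.
4 states suffice.
        0   1  
>  q0   q0  q1 
 * q1   q1  q2 
   q2   q2  q3 
   q3   q3  q0 
(> = start, * = accepting)

start=q0; accept=q1; q0-0->q0; q0-1->q1; q1-0->q1; q1-1->q2; q2-0->q2; q2-1->q3; q3-0->q3; q3-1->q0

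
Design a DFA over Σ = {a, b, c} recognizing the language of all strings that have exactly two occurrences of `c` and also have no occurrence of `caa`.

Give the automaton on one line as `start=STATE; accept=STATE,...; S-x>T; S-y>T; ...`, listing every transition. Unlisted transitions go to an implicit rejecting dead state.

start=q0; accept=q4,q6,q7; q0-a>q0; q0-b>q0; q0-c>q1; q1-a>q2; q1-b>q3; q1-c>q4; q2-a>q5; q2-b>q3; q2-c>q4; q3-a>q3; q3-b>q3; q3-c>q4; q4-a>q6; q4-b>q7; q4-c>q5; q5-a>q5; q5-b>q5; q5-c>q5; q6-a>q5; q6-b>q7; q6-c>q5; q7-a>q7; q7-b>q7; q7-c>q5

Build one automaton per condition and run them in lockstep. One (4 states) tracks the count of `c`s, saturating at 3; the other (4 states) tracks partial matches of the forbidden pattern `caa`. Each combined state is a pair, one component from each; accept when both components accept. Minimizing collapses redundant product states.
An 8-state machine:
        a   b   c  
>  q0   q0  q0  q1 
   q1   q2  q3  q4 
   q2   q5  q3  q4 
   q3   q3  q3  q4 
 * q4   q6  q7  q5 
   q5   q5  q5  q5 
 * q6   q5  q7  q5 
 * q7   q7  q7  q5 
(> = start, * = accepting)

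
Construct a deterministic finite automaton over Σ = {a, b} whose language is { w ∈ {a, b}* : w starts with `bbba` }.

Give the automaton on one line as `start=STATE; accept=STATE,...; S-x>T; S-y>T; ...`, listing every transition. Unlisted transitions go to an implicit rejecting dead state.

start=S0; accept=S4; S0-a>S5; S0-b>S1; S1-a>S5; S1-b>S2; S2-a>S5; S2-b>S3; S3-a>S4; S3-b>S5; S4-a>S4; S4-b>S4; S5-a>S5; S5-b>S5

Check the first 4 symbols one by one: S0 through S3 record how many have matched `bbba` so far; any wrong symbol goes to the dead state S5. After all 4 match we enter the accepting sink S4.
6 states suffice.
        a   b  
>  S0   S5  S1 
   S1   S5  S2 
   S2   S5  S3 
   S3   S4  S5 
 * S4   S4  S4 
   S5   S5  S5 
(> = start, * = accepting)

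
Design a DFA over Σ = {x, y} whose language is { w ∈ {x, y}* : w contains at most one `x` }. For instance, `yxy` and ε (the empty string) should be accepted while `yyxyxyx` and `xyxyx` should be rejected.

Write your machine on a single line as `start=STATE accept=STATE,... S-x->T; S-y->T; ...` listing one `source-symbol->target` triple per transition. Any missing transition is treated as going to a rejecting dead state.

start=q0; accept=q0,q1; q0-x->q1; q0-y->q0; q1-x->q2; q1-y->q1; q2-x->q2; q2-y->q2

Count `x`s, saturating at 2: state q0 means no `x` yet, q1 means one `x` seen, q2 means more than one. Each `x` increments (capped at q2); other symbols loop. Accept from {q0, q1}.
        x   y  
>* q0   q1  q0 
 * q1   q2  q1 
   q2   q2  q2 
(> = start, * = accepting)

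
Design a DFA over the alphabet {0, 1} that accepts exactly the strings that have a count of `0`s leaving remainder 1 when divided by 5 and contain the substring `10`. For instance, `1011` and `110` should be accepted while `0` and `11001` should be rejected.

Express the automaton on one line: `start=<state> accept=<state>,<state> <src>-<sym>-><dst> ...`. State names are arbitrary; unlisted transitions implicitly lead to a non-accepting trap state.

start=S0 accept=S5 S0-0->S1 S0-1->S2 S1-0->S3 S1-1->S4 S2-0->S5 S2-1->S2 S3-0->S6 S3-1->S7 S4-0->S7 S4-1->S4 S5-0->S7 S5-1->S5 S6-0->S8 S6-1->S9 S7-0->S9 S7-1->S7 S8-0->S0 S8-1->S10 S9-0->S10 S9-1->S9 S10-0->S2 S10-1->S10

Handle the two conditions separately and then intersect. One (5 states) tracks the count of `0`s modulo 5; the other (3 states) tracks whether and how much of `10` has been seen. Each combined state is a pair, one component from each; accept when both components accept. After merging equivalent states the machine shrinks.
With 11 states:
          0    1  
>  S0     S1   S2 
   S1     S3   S4 
   S2     S5   S2 
   S3     S6   S7 
   S4     S7   S4 
 * S5     S7   S5 
   S6     S8   S9 
   S7     S9   S7 
   S8     S0  S10 
   S9    S10   S9 
   S10    S2  S10 
(> = start, * = accepting)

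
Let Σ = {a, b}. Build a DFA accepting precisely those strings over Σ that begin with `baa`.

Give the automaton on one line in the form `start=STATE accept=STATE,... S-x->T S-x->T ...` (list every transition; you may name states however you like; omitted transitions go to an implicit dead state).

start=s0 accept=s3 s0-a->s4 s0-b->s1 s1-a->s2 s1-b->s4 s2-a->s3 s2-b->s4 s3-a->s3 s3-b->s3 s4-a->s4 s4-b->s4

Check the first 3 symbols one by one: s0 through s2 record how many have matched `baa` so far; any wrong symbol goes to the dead state s4. After all 3 match we enter the accepting sink s3.
With 5 states:
        a   b  
>  s0   s4  s1 
   s1   s2  s4 
   s2   s3  s4 
 * s3   s3  s3 
   s4   s4  s4 
(> = start, * = accepting)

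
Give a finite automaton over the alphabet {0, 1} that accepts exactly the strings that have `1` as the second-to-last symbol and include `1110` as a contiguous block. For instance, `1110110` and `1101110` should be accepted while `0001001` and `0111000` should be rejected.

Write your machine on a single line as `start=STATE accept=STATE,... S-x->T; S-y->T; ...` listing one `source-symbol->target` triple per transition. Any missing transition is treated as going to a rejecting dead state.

start=s0; accept=s4,s7; s0-0->s0; s0-1->s1; s1-0->s0; s1-1->s2; s2-0->s0; s2-1->s3; s3-0->s4; s3-1->s3; s4-0->s5; s4-1->s6; s5-0->s5; s5-1->s6; s6-0->s4; s6-1->s7; s7-0->s4; s7-1->s7

Run two small machines in parallel and take their product. One (7 states) tracks the last 2 symbols read; the other (5 states) tracks whether and how much of `1110` has been seen. Each combined state is a pair, one component from each; accept when both components accept. After merging equivalent states the machine shrinks.
8 states suffice.
        0   1  
>  s0   s0  s1 
   s1   s0  s2 
   s2   s0  s3 
   s3   s4  s3 
 * s4   s5  s6 
   s5   s5  s6 
   s6   s4  s7 
 * s7   s4  s7 
(> = start, * = accepting)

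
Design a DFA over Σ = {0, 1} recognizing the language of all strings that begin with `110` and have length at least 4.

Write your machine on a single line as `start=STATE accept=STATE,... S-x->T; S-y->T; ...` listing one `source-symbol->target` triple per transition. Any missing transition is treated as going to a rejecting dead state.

Run two small machines in parallel and take their product. One (5 states) tracks whether the input so far still matches the prefix `110`; the other (6 states) tracks the input length, saturating at 5. Each combined state is a pair, one component from each; accept when both components accept.
An 11-state machine:
          0    1  
>  s0     s1   s2 
   s1     s3   s3 
   s2     s3   s4 
   s3     s5   s5 
   s4     s6   s5 
   s5     s7   s7 
   s6     s8   s8 
   s7     s9   s9 
 * s8    s10  s10 
   s9     s9   s9 
 * s10   s10  s10 
(> = start, * = accepting)

start=s0; accept=s8,s10; s0-0->s1; s0-1->s2; s1-0->s3; s1-1->s3; s2-0->s3; s2-1->s4; s3-0->s5; s3-1->s5; s4-0->s6; s4-1->s5; s5-0->s7; s5-1->s7; s6-0->s8; s6-1->s8; s7-0->s9; s7-1->s9; s8-0->s10; s8-1->s10; s9-0->s9; s9-1->s9; s10-0->s10; s10-1->s10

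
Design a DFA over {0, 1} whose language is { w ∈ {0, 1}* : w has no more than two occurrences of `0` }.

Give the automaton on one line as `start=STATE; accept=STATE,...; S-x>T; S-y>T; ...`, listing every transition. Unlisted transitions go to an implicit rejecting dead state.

start=A; accept=A,B,C; A-0>B; A-1>A; B-0>C; B-1>B; C-0>D; C-1>C; D-0>D; D-1>D

Count `0`s, saturating at 3: states A through C mean 0 through 2 `0`s seen; D means more than 2. Each `0` increments (capped at D); other symbols loop. Accept from {A, B, C}.
4 states suffice.
       0  1 
>* A   B  A 
 * B   C  B 
 * C   D  C 
   D   D  D 
(> = start, * = accepting)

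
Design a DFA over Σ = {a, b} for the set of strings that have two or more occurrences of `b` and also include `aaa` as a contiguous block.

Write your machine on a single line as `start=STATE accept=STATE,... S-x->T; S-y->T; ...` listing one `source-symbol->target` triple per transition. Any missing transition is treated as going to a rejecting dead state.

Run two small machines in parallel and take their product. One (4 states) tracks the count of `b`s, saturating at 3; the other (4 states) tracks whether and how much of `aaa` has been seen. Each combined state is a pair, one component from each; accept when both components accept. Minimizing collapses redundant product states.
12 states suffice.
          a    b  
>  s0     s1   s2 
   s1     s3   s2 
   s2     s4   s5 
   s3     s6   s2 
   s4     s7   s5 
   s5     s8   s5 
   s6     s6   s9 
   s7     s9   s5 
   s8    s10   s5 
   s9     s9  s11 
   s10   s11   s5 
 * s11   s11  s11 
(> = start, * = accepting)

start=s0; accept=s11; s0-a->s1; s0-b->s2; s1-a->s3; s1-b->s2; s2-a->s4; s2-b->s5; s3-a->s6; s3-b->s2; s4-a->s7; s4-b->s5; s5-a->s8; s5-b->s5; s6-a->s6; s6-b->s9; s7-a->s9; s7-b->s5; s8-a->s10; s8-b->s5; s9-a->s9; s9-b->s11; s10-a->s11; s10-b->s5; s11-a->s11; s11-b->s11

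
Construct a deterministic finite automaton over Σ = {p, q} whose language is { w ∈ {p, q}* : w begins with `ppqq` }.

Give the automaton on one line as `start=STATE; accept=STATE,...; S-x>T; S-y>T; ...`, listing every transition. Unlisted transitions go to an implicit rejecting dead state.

start=A; accept=E; A-p>B; A-q>F; B-p>C; B-q>F; C-p>F; C-q>D; D-p>F; D-q>E; E-p>E; E-q>E; F-p>F; F-q>F

Check the first 4 symbols one by one: A through D record how many have matched `ppqq` so far; any wrong symbol goes to the dead state F. After all 4 match we enter the accepting sink E.
With 6 states:
       p  q 
>  A   B  F 
   B   C  F 
   C   F  D 
   D   F  E 
 * E   E  E 
   F   F  F 
(> = start, * = accepting)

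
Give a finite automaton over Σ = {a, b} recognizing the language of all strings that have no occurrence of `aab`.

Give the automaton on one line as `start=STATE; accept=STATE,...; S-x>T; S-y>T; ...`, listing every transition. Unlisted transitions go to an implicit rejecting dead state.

This is the complement of 'contains `aab`'. Use the same substring-matching states — S0 through S3 holding how much of `aab` has just been matched — but flip the accepting set: everything except the trap S3 accepts.
A 4-state machine:
        a   b  
>* S0   S1  S0 
 * S1   S2  S0 
 * S2   S2  S3 
   S3   S3  S3 
(> = start, * = accepting)

start=S0; accept=S0,S1,S2; S0-a>S1; S0-b>S0; S1-a>S2; S1-b>S0; S2-a>S2; S2-b>S3; S3-a>S3; S3-b>S3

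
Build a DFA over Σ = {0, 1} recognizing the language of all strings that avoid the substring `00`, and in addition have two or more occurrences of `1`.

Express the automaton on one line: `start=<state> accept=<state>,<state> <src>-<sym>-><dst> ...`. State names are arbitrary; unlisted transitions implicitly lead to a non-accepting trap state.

Handle the two conditions separately and then intersect. One (3 states) tracks partial matches of the forbidden pattern `00`; the other (4 states) tracks the count of `1`s, saturating at 3. Each combined state is a pair, one component from each; accept when both components accept.
12 states suffice.
          0    1  
>  q0     q1   q2 
   q1     q3   q2 
   q2     q4   q5 
   q3     q3   q6 
   q4     q6   q5 
 * q5     q7   q8 
   q6     q6   q9 
 * q7     q9   q8 
 * q8    q10   q8 
   q9     q9  q11 
 * q10   q11   q8 
   q11   q11  q11 
(> = start, * = accepting)

start=q0 accept=q5,q7,q8,q10 q0-0->q1 q0-1->q2 q1-0->q3 q1-1->q2 q2-0->q4 q2-1->q5 q3-0->q3 q3-1->q6 q4-0->q6 q4-1->q5 q5-0->q7 q5-1->q8 q6-0->q6 q6-1->q9 q7-0->q9 q7-1->q8 q8-0->q10 q8-1->q8 q9-0->q9 q9-1->q11 q10-0->q11 q10-1->q8 q11-0->q11 q11-1->q11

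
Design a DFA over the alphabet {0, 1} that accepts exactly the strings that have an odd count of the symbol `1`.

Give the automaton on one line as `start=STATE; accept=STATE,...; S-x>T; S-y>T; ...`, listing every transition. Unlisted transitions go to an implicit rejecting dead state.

start=A; accept=B; A-0>A; A-1>B; B-0>B; B-1>A

Keep the running count of `1`s modulo 2: each `1` advances along the cycle A → B → A while other symbols loop. Accept at B.
       0  1 
>  A   A  B 
 * B   B  A 
(> = start, * = accepting)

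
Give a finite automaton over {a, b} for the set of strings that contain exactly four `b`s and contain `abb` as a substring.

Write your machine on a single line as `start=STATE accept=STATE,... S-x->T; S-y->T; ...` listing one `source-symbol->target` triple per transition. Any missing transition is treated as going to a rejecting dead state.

Run two small machines in parallel and take their product. One (6 states) tracks the count of `b`s, saturating at 5; the other (4 states) tracks whether and how much of `abb` has been seen. Each combined state is a pair, one component from each; accept when both components accept. Minimizing collapses redundant product states.
A 13-state machine:
          a    b  
>  S0     S1   S2 
   S1     S1   S3 
   S2     S4   S5 
   S3     S4   S6 
   S4     S4   S7 
   S5     S8   S9 
   S6     S6  S10 
   S7     S8  S10 
   S8     S8  S11 
   S9     S9   S9 
   S10   S10  S12 
   S11    S9  S12 
 * S12   S12   S9 
(> = start, * = accepting)

start=S0; accept=S12; S0-a->S1; S0-b->S2; S1-a->S1; S1-b->S3; S2-a->S4; S2-b->S5; S3-a->S4; S3-b->S6; S4-a->S4; S4-b->S7; S5-a->S8; S5-b->S9; S6-a->S6; S6-b->S10; S7-a->S8; S7-b->S10; S8-a->S8; S8-b->S11; S9-a->S9; S9-b->S9; S10-a->S10; S10-b->S12; S11-a->S9; S11-b->S12; S12-a->S12; S12-b->S9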